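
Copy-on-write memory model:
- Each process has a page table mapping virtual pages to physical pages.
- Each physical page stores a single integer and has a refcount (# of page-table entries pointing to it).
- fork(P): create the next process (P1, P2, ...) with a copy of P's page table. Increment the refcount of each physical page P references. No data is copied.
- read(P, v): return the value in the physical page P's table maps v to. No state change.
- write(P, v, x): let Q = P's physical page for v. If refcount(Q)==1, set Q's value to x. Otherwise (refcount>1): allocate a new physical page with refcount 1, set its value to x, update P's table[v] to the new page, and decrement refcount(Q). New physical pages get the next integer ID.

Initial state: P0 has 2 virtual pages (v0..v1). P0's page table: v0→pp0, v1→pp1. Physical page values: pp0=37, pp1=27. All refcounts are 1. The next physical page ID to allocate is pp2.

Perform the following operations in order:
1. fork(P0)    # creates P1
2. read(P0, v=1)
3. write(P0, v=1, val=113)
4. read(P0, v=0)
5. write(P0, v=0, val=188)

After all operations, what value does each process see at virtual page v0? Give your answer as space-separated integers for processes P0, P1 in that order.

Answer: 188 37

Derivation:
Op 1: fork(P0) -> P1. 2 ppages; refcounts: pp0:2 pp1:2
Op 2: read(P0, v1) -> 27. No state change.
Op 3: write(P0, v1, 113). refcount(pp1)=2>1 -> COPY to pp2. 3 ppages; refcounts: pp0:2 pp1:1 pp2:1
Op 4: read(P0, v0) -> 37. No state change.
Op 5: write(P0, v0, 188). refcount(pp0)=2>1 -> COPY to pp3. 4 ppages; refcounts: pp0:1 pp1:1 pp2:1 pp3:1
P0: v0 -> pp3 = 188
P1: v0 -> pp0 = 37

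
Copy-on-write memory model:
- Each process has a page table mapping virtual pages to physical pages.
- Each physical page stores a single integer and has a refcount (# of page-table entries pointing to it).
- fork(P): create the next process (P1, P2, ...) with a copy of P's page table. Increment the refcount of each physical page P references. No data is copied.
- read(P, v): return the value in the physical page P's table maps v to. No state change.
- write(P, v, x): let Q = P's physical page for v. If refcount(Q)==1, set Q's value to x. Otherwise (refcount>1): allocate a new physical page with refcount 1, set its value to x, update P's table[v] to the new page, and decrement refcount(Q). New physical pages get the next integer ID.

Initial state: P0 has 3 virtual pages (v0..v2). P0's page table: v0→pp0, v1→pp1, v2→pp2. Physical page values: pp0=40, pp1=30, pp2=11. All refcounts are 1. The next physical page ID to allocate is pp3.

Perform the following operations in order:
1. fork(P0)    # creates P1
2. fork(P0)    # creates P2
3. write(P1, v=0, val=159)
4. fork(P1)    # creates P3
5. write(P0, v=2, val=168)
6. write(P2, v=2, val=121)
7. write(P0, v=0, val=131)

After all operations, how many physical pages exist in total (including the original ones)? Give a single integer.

Op 1: fork(P0) -> P1. 3 ppages; refcounts: pp0:2 pp1:2 pp2:2
Op 2: fork(P0) -> P2. 3 ppages; refcounts: pp0:3 pp1:3 pp2:3
Op 3: write(P1, v0, 159). refcount(pp0)=3>1 -> COPY to pp3. 4 ppages; refcounts: pp0:2 pp1:3 pp2:3 pp3:1
Op 4: fork(P1) -> P3. 4 ppages; refcounts: pp0:2 pp1:4 pp2:4 pp3:2
Op 5: write(P0, v2, 168). refcount(pp2)=4>1 -> COPY to pp4. 5 ppages; refcounts: pp0:2 pp1:4 pp2:3 pp3:2 pp4:1
Op 6: write(P2, v2, 121). refcount(pp2)=3>1 -> COPY to pp5. 6 ppages; refcounts: pp0:2 pp1:4 pp2:2 pp3:2 pp4:1 pp5:1
Op 7: write(P0, v0, 131). refcount(pp0)=2>1 -> COPY to pp6. 7 ppages; refcounts: pp0:1 pp1:4 pp2:2 pp3:2 pp4:1 pp5:1 pp6:1

Answer: 7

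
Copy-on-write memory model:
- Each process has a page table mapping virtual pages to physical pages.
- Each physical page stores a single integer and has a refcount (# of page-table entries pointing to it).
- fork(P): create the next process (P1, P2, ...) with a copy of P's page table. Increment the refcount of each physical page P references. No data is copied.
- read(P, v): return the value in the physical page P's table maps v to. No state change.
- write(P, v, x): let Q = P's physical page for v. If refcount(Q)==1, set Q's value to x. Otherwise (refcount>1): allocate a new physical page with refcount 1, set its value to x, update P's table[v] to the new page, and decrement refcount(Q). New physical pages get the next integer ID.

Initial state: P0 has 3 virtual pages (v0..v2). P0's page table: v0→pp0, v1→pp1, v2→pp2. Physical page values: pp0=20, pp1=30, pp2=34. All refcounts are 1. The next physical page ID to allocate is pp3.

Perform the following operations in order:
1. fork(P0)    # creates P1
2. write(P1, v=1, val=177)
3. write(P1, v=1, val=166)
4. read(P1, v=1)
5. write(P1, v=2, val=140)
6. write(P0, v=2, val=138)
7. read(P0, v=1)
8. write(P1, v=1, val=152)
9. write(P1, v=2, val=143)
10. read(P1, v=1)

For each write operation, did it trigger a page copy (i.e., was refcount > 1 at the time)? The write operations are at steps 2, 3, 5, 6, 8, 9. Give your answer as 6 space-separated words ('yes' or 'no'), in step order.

Op 1: fork(P0) -> P1. 3 ppages; refcounts: pp0:2 pp1:2 pp2:2
Op 2: write(P1, v1, 177). refcount(pp1)=2>1 -> COPY to pp3. 4 ppages; refcounts: pp0:2 pp1:1 pp2:2 pp3:1
Op 3: write(P1, v1, 166). refcount(pp3)=1 -> write in place. 4 ppages; refcounts: pp0:2 pp1:1 pp2:2 pp3:1
Op 4: read(P1, v1) -> 166. No state change.
Op 5: write(P1, v2, 140). refcount(pp2)=2>1 -> COPY to pp4. 5 ppages; refcounts: pp0:2 pp1:1 pp2:1 pp3:1 pp4:1
Op 6: write(P0, v2, 138). refcount(pp2)=1 -> write in place. 5 ppages; refcounts: pp0:2 pp1:1 pp2:1 pp3:1 pp4:1
Op 7: read(P0, v1) -> 30. No state change.
Op 8: write(P1, v1, 152). refcount(pp3)=1 -> write in place. 5 ppages; refcounts: pp0:2 pp1:1 pp2:1 pp3:1 pp4:1
Op 9: write(P1, v2, 143). refcount(pp4)=1 -> write in place. 5 ppages; refcounts: pp0:2 pp1:1 pp2:1 pp3:1 pp4:1
Op 10: read(P1, v1) -> 152. No state change.

yes no yes no no no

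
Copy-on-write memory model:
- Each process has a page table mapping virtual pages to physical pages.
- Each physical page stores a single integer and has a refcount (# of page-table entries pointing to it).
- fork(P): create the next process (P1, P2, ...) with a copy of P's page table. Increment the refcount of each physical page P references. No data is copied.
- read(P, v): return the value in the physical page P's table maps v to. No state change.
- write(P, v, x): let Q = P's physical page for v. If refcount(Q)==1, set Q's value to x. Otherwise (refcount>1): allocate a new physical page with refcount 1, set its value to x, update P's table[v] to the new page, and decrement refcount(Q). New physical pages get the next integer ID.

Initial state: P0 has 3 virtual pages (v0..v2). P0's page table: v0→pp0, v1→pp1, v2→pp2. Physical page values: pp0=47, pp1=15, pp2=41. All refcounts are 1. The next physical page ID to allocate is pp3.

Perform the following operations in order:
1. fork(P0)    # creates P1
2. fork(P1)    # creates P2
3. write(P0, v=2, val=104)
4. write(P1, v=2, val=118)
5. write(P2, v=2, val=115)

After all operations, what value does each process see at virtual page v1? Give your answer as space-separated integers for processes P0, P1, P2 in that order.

Op 1: fork(P0) -> P1. 3 ppages; refcounts: pp0:2 pp1:2 pp2:2
Op 2: fork(P1) -> P2. 3 ppages; refcounts: pp0:3 pp1:3 pp2:3
Op 3: write(P0, v2, 104). refcount(pp2)=3>1 -> COPY to pp3. 4 ppages; refcounts: pp0:3 pp1:3 pp2:2 pp3:1
Op 4: write(P1, v2, 118). refcount(pp2)=2>1 -> COPY to pp4. 5 ppages; refcounts: pp0:3 pp1:3 pp2:1 pp3:1 pp4:1
Op 5: write(P2, v2, 115). refcount(pp2)=1 -> write in place. 5 ppages; refcounts: pp0:3 pp1:3 pp2:1 pp3:1 pp4:1
P0: v1 -> pp1 = 15
P1: v1 -> pp1 = 15
P2: v1 -> pp1 = 15

Answer: 15 15 15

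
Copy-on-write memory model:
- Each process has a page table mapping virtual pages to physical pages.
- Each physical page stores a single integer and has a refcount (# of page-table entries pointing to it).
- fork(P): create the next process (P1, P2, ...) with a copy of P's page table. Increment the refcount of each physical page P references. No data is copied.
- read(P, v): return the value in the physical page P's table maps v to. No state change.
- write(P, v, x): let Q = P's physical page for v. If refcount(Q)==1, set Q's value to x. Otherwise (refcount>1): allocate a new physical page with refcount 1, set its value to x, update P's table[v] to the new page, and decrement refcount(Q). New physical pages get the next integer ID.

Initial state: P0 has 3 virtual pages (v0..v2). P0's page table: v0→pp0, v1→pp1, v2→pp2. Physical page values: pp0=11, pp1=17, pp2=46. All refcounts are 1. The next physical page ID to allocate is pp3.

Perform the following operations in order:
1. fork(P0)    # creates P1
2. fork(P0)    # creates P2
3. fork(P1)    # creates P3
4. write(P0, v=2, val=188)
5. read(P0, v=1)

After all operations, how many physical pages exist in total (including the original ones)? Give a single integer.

Op 1: fork(P0) -> P1. 3 ppages; refcounts: pp0:2 pp1:2 pp2:2
Op 2: fork(P0) -> P2. 3 ppages; refcounts: pp0:3 pp1:3 pp2:3
Op 3: fork(P1) -> P3. 3 ppages; refcounts: pp0:4 pp1:4 pp2:4
Op 4: write(P0, v2, 188). refcount(pp2)=4>1 -> COPY to pp3. 4 ppages; refcounts: pp0:4 pp1:4 pp2:3 pp3:1
Op 5: read(P0, v1) -> 17. No state change.

Answer: 4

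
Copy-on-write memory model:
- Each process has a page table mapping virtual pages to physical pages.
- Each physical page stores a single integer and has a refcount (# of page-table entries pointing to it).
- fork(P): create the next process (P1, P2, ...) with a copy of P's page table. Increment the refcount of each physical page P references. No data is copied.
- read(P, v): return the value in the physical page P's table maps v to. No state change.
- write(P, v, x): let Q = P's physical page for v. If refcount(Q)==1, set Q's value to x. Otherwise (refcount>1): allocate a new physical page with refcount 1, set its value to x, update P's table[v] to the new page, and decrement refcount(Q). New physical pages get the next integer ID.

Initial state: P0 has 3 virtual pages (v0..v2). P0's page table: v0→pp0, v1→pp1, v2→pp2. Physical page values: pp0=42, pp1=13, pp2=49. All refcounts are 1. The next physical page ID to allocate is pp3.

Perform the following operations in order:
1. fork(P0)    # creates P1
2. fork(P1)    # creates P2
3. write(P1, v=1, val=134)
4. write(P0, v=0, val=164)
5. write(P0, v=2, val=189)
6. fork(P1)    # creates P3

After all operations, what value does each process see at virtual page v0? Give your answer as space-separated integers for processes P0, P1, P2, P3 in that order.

Answer: 164 42 42 42

Derivation:
Op 1: fork(P0) -> P1. 3 ppages; refcounts: pp0:2 pp1:2 pp2:2
Op 2: fork(P1) -> P2. 3 ppages; refcounts: pp0:3 pp1:3 pp2:3
Op 3: write(P1, v1, 134). refcount(pp1)=3>1 -> COPY to pp3. 4 ppages; refcounts: pp0:3 pp1:2 pp2:3 pp3:1
Op 4: write(P0, v0, 164). refcount(pp0)=3>1 -> COPY to pp4. 5 ppages; refcounts: pp0:2 pp1:2 pp2:3 pp3:1 pp4:1
Op 5: write(P0, v2, 189). refcount(pp2)=3>1 -> COPY to pp5. 6 ppages; refcounts: pp0:2 pp1:2 pp2:2 pp3:1 pp4:1 pp5:1
Op 6: fork(P1) -> P3. 6 ppages; refcounts: pp0:3 pp1:2 pp2:3 pp3:2 pp4:1 pp5:1
P0: v0 -> pp4 = 164
P1: v0 -> pp0 = 42
P2: v0 -> pp0 = 42
P3: v0 -> pp0 = 42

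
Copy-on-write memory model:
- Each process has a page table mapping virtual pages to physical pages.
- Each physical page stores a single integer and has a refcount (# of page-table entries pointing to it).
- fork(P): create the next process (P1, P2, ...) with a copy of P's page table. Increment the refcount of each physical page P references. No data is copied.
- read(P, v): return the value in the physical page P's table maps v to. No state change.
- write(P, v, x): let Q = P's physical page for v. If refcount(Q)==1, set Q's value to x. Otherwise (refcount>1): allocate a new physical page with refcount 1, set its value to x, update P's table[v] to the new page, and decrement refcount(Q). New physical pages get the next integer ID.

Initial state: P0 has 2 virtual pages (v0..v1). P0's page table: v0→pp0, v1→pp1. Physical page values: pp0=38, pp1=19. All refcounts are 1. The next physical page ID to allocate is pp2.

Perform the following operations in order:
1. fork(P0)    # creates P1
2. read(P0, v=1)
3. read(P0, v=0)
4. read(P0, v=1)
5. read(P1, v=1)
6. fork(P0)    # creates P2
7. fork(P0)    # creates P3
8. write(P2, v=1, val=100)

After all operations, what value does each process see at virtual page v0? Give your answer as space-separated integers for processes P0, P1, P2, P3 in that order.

Op 1: fork(P0) -> P1. 2 ppages; refcounts: pp0:2 pp1:2
Op 2: read(P0, v1) -> 19. No state change.
Op 3: read(P0, v0) -> 38. No state change.
Op 4: read(P0, v1) -> 19. No state change.
Op 5: read(P1, v1) -> 19. No state change.
Op 6: fork(P0) -> P2. 2 ppages; refcounts: pp0:3 pp1:3
Op 7: fork(P0) -> P3. 2 ppages; refcounts: pp0:4 pp1:4
Op 8: write(P2, v1, 100). refcount(pp1)=4>1 -> COPY to pp2. 3 ppages; refcounts: pp0:4 pp1:3 pp2:1
P0: v0 -> pp0 = 38
P1: v0 -> pp0 = 38
P2: v0 -> pp0 = 38
P3: v0 -> pp0 = 38

Answer: 38 38 38 38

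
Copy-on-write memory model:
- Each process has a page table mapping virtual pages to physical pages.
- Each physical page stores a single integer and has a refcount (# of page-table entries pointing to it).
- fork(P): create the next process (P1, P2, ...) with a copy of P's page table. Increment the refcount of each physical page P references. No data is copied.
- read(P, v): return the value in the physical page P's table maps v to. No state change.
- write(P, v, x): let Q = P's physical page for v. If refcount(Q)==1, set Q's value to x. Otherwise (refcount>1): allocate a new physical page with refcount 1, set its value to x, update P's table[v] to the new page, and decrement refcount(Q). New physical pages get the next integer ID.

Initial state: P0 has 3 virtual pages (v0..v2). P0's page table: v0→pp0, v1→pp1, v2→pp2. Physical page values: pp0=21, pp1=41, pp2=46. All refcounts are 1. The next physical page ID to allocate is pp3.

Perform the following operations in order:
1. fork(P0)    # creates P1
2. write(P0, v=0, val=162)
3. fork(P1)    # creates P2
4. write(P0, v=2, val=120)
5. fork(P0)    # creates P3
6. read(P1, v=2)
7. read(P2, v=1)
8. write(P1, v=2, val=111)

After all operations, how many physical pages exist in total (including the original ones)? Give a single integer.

Answer: 6

Derivation:
Op 1: fork(P0) -> P1. 3 ppages; refcounts: pp0:2 pp1:2 pp2:2
Op 2: write(P0, v0, 162). refcount(pp0)=2>1 -> COPY to pp3. 4 ppages; refcounts: pp0:1 pp1:2 pp2:2 pp3:1
Op 3: fork(P1) -> P2. 4 ppages; refcounts: pp0:2 pp1:3 pp2:3 pp3:1
Op 4: write(P0, v2, 120). refcount(pp2)=3>1 -> COPY to pp4. 5 ppages; refcounts: pp0:2 pp1:3 pp2:2 pp3:1 pp4:1
Op 5: fork(P0) -> P3. 5 ppages; refcounts: pp0:2 pp1:4 pp2:2 pp3:2 pp4:2
Op 6: read(P1, v2) -> 46. No state change.
Op 7: read(P2, v1) -> 41. No state change.
Op 8: write(P1, v2, 111). refcount(pp2)=2>1 -> COPY to pp5. 6 ppages; refcounts: pp0:2 pp1:4 pp2:1 pp3:2 pp4:2 pp5:1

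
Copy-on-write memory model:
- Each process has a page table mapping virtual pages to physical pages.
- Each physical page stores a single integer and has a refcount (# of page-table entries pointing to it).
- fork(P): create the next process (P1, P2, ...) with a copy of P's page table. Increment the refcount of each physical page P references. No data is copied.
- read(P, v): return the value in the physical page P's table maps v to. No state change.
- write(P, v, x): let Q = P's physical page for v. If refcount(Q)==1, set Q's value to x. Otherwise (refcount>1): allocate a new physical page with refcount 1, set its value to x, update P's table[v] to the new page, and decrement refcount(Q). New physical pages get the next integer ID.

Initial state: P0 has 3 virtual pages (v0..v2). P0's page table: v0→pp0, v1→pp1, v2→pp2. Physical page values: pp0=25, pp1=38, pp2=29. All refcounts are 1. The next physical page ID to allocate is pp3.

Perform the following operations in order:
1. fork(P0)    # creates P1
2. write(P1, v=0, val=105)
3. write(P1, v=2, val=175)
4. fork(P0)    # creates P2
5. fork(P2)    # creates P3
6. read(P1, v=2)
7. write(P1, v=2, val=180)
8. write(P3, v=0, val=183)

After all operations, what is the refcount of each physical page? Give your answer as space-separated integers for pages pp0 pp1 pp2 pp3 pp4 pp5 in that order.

Answer: 2 4 3 1 1 1

Derivation:
Op 1: fork(P0) -> P1. 3 ppages; refcounts: pp0:2 pp1:2 pp2:2
Op 2: write(P1, v0, 105). refcount(pp0)=2>1 -> COPY to pp3. 4 ppages; refcounts: pp0:1 pp1:2 pp2:2 pp3:1
Op 3: write(P1, v2, 175). refcount(pp2)=2>1 -> COPY to pp4. 5 ppages; refcounts: pp0:1 pp1:2 pp2:1 pp3:1 pp4:1
Op 4: fork(P0) -> P2. 5 ppages; refcounts: pp0:2 pp1:3 pp2:2 pp3:1 pp4:1
Op 5: fork(P2) -> P3. 5 ppages; refcounts: pp0:3 pp1:4 pp2:3 pp3:1 pp4:1
Op 6: read(P1, v2) -> 175. No state change.
Op 7: write(P1, v2, 180). refcount(pp4)=1 -> write in place. 5 ppages; refcounts: pp0:3 pp1:4 pp2:3 pp3:1 pp4:1
Op 8: write(P3, v0, 183). refcount(pp0)=3>1 -> COPY to pp5. 6 ppages; refcounts: pp0:2 pp1:4 pp2:3 pp3:1 pp4:1 pp5:1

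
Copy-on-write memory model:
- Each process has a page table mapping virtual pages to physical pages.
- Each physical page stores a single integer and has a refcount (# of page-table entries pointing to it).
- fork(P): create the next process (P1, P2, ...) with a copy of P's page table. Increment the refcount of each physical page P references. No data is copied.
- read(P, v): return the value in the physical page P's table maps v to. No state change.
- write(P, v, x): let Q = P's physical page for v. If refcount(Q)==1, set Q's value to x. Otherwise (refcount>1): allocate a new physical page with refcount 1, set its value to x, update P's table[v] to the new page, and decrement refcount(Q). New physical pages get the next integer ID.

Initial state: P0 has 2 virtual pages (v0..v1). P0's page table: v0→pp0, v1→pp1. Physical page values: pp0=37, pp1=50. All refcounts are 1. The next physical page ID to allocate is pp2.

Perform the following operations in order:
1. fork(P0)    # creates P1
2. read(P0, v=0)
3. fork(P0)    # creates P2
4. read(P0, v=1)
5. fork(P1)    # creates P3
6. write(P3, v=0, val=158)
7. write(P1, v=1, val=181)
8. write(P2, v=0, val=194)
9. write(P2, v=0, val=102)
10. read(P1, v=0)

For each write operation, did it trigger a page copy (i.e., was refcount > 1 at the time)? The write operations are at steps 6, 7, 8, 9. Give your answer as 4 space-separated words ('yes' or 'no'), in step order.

Op 1: fork(P0) -> P1. 2 ppages; refcounts: pp0:2 pp1:2
Op 2: read(P0, v0) -> 37. No state change.
Op 3: fork(P0) -> P2. 2 ppages; refcounts: pp0:3 pp1:3
Op 4: read(P0, v1) -> 50. No state change.
Op 5: fork(P1) -> P3. 2 ppages; refcounts: pp0:4 pp1:4
Op 6: write(P3, v0, 158). refcount(pp0)=4>1 -> COPY to pp2. 3 ppages; refcounts: pp0:3 pp1:4 pp2:1
Op 7: write(P1, v1, 181). refcount(pp1)=4>1 -> COPY to pp3. 4 ppages; refcounts: pp0:3 pp1:3 pp2:1 pp3:1
Op 8: write(P2, v0, 194). refcount(pp0)=3>1 -> COPY to pp4. 5 ppages; refcounts: pp0:2 pp1:3 pp2:1 pp3:1 pp4:1
Op 9: write(P2, v0, 102). refcount(pp4)=1 -> write in place. 5 ppages; refcounts: pp0:2 pp1:3 pp2:1 pp3:1 pp4:1
Op 10: read(P1, v0) -> 37. No state change.

yes yes yes no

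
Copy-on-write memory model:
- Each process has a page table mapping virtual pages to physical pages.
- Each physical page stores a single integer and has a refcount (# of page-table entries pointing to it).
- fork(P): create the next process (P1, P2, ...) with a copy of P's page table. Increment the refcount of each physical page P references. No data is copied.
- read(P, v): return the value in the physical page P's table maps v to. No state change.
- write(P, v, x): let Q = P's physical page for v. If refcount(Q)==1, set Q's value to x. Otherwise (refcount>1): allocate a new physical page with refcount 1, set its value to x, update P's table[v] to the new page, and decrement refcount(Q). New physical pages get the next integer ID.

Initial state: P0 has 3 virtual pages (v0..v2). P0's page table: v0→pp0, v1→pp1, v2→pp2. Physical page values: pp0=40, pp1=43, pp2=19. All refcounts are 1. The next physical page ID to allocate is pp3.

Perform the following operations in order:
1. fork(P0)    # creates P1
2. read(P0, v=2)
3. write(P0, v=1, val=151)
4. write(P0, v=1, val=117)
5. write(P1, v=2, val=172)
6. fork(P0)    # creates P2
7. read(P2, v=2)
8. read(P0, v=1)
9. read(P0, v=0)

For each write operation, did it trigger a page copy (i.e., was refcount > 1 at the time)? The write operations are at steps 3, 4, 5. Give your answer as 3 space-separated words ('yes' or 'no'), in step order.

Op 1: fork(P0) -> P1. 3 ppages; refcounts: pp0:2 pp1:2 pp2:2
Op 2: read(P0, v2) -> 19. No state change.
Op 3: write(P0, v1, 151). refcount(pp1)=2>1 -> COPY to pp3. 4 ppages; refcounts: pp0:2 pp1:1 pp2:2 pp3:1
Op 4: write(P0, v1, 117). refcount(pp3)=1 -> write in place. 4 ppages; refcounts: pp0:2 pp1:1 pp2:2 pp3:1
Op 5: write(P1, v2, 172). refcount(pp2)=2>1 -> COPY to pp4. 5 ppages; refcounts: pp0:2 pp1:1 pp2:1 pp3:1 pp4:1
Op 6: fork(P0) -> P2. 5 ppages; refcounts: pp0:3 pp1:1 pp2:2 pp3:2 pp4:1
Op 7: read(P2, v2) -> 19. No state change.
Op 8: read(P0, v1) -> 117. No state change.
Op 9: read(P0, v0) -> 40. No state change.

yes no yes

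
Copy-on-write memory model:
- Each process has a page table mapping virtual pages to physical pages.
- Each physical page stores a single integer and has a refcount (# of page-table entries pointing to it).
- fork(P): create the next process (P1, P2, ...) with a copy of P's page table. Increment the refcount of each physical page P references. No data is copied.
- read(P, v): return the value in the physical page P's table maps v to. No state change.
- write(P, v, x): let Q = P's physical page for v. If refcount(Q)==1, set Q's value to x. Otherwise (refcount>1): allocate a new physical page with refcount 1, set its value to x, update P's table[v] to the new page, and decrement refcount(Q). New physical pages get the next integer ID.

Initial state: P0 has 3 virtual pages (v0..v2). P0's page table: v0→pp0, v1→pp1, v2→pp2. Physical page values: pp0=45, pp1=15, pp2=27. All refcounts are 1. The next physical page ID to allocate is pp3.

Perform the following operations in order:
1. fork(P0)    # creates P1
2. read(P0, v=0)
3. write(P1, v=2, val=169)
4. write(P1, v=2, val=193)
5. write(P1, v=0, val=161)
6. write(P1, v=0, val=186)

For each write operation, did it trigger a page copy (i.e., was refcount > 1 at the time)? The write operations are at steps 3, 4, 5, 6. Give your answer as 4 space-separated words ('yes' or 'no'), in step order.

Op 1: fork(P0) -> P1. 3 ppages; refcounts: pp0:2 pp1:2 pp2:2
Op 2: read(P0, v0) -> 45. No state change.
Op 3: write(P1, v2, 169). refcount(pp2)=2>1 -> COPY to pp3. 4 ppages; refcounts: pp0:2 pp1:2 pp2:1 pp3:1
Op 4: write(P1, v2, 193). refcount(pp3)=1 -> write in place. 4 ppages; refcounts: pp0:2 pp1:2 pp2:1 pp3:1
Op 5: write(P1, v0, 161). refcount(pp0)=2>1 -> COPY to pp4. 5 ppages; refcounts: pp0:1 pp1:2 pp2:1 pp3:1 pp4:1
Op 6: write(P1, v0, 186). refcount(pp4)=1 -> write in place. 5 ppages; refcounts: pp0:1 pp1:2 pp2:1 pp3:1 pp4:1

yes no yes no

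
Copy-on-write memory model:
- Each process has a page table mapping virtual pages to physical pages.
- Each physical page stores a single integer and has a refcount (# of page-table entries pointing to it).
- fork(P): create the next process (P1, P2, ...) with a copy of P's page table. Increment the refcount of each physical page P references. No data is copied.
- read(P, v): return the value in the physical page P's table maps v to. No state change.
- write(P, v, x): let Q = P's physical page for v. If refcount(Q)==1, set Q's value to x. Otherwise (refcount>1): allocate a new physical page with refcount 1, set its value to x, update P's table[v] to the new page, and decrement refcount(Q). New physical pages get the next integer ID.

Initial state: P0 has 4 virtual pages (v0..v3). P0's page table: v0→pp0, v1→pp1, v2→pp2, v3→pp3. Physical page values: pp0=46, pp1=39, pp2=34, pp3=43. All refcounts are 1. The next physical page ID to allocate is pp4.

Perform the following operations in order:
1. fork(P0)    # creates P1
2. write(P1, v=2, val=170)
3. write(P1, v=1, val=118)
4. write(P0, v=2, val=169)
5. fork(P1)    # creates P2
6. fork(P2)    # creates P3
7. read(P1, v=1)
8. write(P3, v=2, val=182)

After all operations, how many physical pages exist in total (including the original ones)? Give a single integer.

Op 1: fork(P0) -> P1. 4 ppages; refcounts: pp0:2 pp1:2 pp2:2 pp3:2
Op 2: write(P1, v2, 170). refcount(pp2)=2>1 -> COPY to pp4. 5 ppages; refcounts: pp0:2 pp1:2 pp2:1 pp3:2 pp4:1
Op 3: write(P1, v1, 118). refcount(pp1)=2>1 -> COPY to pp5. 6 ppages; refcounts: pp0:2 pp1:1 pp2:1 pp3:2 pp4:1 pp5:1
Op 4: write(P0, v2, 169). refcount(pp2)=1 -> write in place. 6 ppages; refcounts: pp0:2 pp1:1 pp2:1 pp3:2 pp4:1 pp5:1
Op 5: fork(P1) -> P2. 6 ppages; refcounts: pp0:3 pp1:1 pp2:1 pp3:3 pp4:2 pp5:2
Op 6: fork(P2) -> P3. 6 ppages; refcounts: pp0:4 pp1:1 pp2:1 pp3:4 pp4:3 pp5:3
Op 7: read(P1, v1) -> 118. No state change.
Op 8: write(P3, v2, 182). refcount(pp4)=3>1 -> COPY to pp6. 7 ppages; refcounts: pp0:4 pp1:1 pp2:1 pp3:4 pp4:2 pp5:3 pp6:1

Answer: 7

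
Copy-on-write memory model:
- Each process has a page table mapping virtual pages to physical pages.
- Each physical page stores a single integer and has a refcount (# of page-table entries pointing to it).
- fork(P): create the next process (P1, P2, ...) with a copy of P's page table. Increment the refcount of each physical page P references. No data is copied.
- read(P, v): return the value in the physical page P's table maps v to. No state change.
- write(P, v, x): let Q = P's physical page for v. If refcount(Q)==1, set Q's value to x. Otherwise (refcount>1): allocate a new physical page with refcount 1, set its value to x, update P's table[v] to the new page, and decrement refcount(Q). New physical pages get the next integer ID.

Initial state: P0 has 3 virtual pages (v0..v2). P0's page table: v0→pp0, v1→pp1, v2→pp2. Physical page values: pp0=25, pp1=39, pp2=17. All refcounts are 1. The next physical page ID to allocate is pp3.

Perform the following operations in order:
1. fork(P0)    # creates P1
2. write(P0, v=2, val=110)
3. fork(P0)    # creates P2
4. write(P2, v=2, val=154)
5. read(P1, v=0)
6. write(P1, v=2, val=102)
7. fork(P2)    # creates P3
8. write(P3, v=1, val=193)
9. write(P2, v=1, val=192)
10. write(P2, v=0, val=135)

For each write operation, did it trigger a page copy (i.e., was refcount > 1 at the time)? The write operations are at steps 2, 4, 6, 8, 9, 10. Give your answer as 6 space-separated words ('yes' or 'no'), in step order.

Op 1: fork(P0) -> P1. 3 ppages; refcounts: pp0:2 pp1:2 pp2:2
Op 2: write(P0, v2, 110). refcount(pp2)=2>1 -> COPY to pp3. 4 ppages; refcounts: pp0:2 pp1:2 pp2:1 pp3:1
Op 3: fork(P0) -> P2. 4 ppages; refcounts: pp0:3 pp1:3 pp2:1 pp3:2
Op 4: write(P2, v2, 154). refcount(pp3)=2>1 -> COPY to pp4. 5 ppages; refcounts: pp0:3 pp1:3 pp2:1 pp3:1 pp4:1
Op 5: read(P1, v0) -> 25. No state change.
Op 6: write(P1, v2, 102). refcount(pp2)=1 -> write in place. 5 ppages; refcounts: pp0:3 pp1:3 pp2:1 pp3:1 pp4:1
Op 7: fork(P2) -> P3. 5 ppages; refcounts: pp0:4 pp1:4 pp2:1 pp3:1 pp4:2
Op 8: write(P3, v1, 193). refcount(pp1)=4>1 -> COPY to pp5. 6 ppages; refcounts: pp0:4 pp1:3 pp2:1 pp3:1 pp4:2 pp5:1
Op 9: write(P2, v1, 192). refcount(pp1)=3>1 -> COPY to pp6. 7 ppages; refcounts: pp0:4 pp1:2 pp2:1 pp3:1 pp4:2 pp5:1 pp6:1
Op 10: write(P2, v0, 135). refcount(pp0)=4>1 -> COPY to pp7. 8 ppages; refcounts: pp0:3 pp1:2 pp2:1 pp3:1 pp4:2 pp5:1 pp6:1 pp7:1

yes yes no yes yes yes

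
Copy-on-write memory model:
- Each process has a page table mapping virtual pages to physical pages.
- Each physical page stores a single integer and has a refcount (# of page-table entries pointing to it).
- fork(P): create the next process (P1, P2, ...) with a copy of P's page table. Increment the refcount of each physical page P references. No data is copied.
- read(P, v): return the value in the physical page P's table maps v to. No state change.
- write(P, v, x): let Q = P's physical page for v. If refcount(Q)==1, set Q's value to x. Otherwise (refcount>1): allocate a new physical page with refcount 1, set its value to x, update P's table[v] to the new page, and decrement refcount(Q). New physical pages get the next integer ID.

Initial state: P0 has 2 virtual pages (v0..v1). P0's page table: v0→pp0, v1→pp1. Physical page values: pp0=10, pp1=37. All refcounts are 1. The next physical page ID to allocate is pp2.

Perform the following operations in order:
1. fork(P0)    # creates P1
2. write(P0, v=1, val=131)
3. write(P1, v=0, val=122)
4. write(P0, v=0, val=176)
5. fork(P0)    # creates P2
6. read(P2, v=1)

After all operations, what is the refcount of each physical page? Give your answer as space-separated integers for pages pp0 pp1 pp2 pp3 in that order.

Answer: 2 1 2 1

Derivation:
Op 1: fork(P0) -> P1. 2 ppages; refcounts: pp0:2 pp1:2
Op 2: write(P0, v1, 131). refcount(pp1)=2>1 -> COPY to pp2. 3 ppages; refcounts: pp0:2 pp1:1 pp2:1
Op 3: write(P1, v0, 122). refcount(pp0)=2>1 -> COPY to pp3. 4 ppages; refcounts: pp0:1 pp1:1 pp2:1 pp3:1
Op 4: write(P0, v0, 176). refcount(pp0)=1 -> write in place. 4 ppages; refcounts: pp0:1 pp1:1 pp2:1 pp3:1
Op 5: fork(P0) -> P2. 4 ppages; refcounts: pp0:2 pp1:1 pp2:2 pp3:1
Op 6: read(P2, v1) -> 131. No state change.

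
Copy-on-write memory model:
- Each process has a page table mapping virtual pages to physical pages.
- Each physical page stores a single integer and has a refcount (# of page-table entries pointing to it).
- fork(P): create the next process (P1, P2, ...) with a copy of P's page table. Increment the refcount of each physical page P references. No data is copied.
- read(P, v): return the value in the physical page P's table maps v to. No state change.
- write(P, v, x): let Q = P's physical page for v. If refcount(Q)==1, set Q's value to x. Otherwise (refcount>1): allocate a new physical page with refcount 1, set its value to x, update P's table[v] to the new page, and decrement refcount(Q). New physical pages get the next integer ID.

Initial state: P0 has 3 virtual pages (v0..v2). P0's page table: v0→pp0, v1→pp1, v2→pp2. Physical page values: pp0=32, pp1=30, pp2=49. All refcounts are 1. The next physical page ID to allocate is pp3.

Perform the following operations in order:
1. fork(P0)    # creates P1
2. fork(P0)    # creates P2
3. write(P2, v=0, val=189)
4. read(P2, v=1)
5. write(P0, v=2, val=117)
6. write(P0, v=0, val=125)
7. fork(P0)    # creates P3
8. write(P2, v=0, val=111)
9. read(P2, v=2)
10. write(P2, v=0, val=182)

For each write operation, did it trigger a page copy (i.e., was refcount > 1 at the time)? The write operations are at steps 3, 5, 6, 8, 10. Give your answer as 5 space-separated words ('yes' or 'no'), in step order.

Op 1: fork(P0) -> P1. 3 ppages; refcounts: pp0:2 pp1:2 pp2:2
Op 2: fork(P0) -> P2. 3 ppages; refcounts: pp0:3 pp1:3 pp2:3
Op 3: write(P2, v0, 189). refcount(pp0)=3>1 -> COPY to pp3. 4 ppages; refcounts: pp0:2 pp1:3 pp2:3 pp3:1
Op 4: read(P2, v1) -> 30. No state change.
Op 5: write(P0, v2, 117). refcount(pp2)=3>1 -> COPY to pp4. 5 ppages; refcounts: pp0:2 pp1:3 pp2:2 pp3:1 pp4:1
Op 6: write(P0, v0, 125). refcount(pp0)=2>1 -> COPY to pp5. 6 ppages; refcounts: pp0:1 pp1:3 pp2:2 pp3:1 pp4:1 pp5:1
Op 7: fork(P0) -> P3. 6 ppages; refcounts: pp0:1 pp1:4 pp2:2 pp3:1 pp4:2 pp5:2
Op 8: write(P2, v0, 111). refcount(pp3)=1 -> write in place. 6 ppages; refcounts: pp0:1 pp1:4 pp2:2 pp3:1 pp4:2 pp5:2
Op 9: read(P2, v2) -> 49. No state change.
Op 10: write(P2, v0, 182). refcount(pp3)=1 -> write in place. 6 ppages; refcounts: pp0:1 pp1:4 pp2:2 pp3:1 pp4:2 pp5:2

yes yes yes no no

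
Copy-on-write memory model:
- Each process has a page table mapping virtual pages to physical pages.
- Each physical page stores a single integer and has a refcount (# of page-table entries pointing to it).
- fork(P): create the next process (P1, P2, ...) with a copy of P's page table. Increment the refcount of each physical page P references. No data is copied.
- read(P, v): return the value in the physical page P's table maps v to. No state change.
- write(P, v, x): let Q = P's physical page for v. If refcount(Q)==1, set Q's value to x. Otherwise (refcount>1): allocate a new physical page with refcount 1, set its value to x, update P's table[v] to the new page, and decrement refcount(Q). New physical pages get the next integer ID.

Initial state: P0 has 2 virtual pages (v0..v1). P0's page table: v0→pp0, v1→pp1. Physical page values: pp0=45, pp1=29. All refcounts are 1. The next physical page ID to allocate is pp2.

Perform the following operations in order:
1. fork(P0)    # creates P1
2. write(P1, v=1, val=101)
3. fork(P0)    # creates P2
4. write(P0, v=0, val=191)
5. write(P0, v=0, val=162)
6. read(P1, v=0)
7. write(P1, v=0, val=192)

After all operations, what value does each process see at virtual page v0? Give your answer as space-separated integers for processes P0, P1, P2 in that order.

Op 1: fork(P0) -> P1. 2 ppages; refcounts: pp0:2 pp1:2
Op 2: write(P1, v1, 101). refcount(pp1)=2>1 -> COPY to pp2. 3 ppages; refcounts: pp0:2 pp1:1 pp2:1
Op 3: fork(P0) -> P2. 3 ppages; refcounts: pp0:3 pp1:2 pp2:1
Op 4: write(P0, v0, 191). refcount(pp0)=3>1 -> COPY to pp3. 4 ppages; refcounts: pp0:2 pp1:2 pp2:1 pp3:1
Op 5: write(P0, v0, 162). refcount(pp3)=1 -> write in place. 4 ppages; refcounts: pp0:2 pp1:2 pp2:1 pp3:1
Op 6: read(P1, v0) -> 45. No state change.
Op 7: write(P1, v0, 192). refcount(pp0)=2>1 -> COPY to pp4. 5 ppages; refcounts: pp0:1 pp1:2 pp2:1 pp3:1 pp4:1
P0: v0 -> pp3 = 162
P1: v0 -> pp4 = 192
P2: v0 -> pp0 = 45

Answer: 162 192 45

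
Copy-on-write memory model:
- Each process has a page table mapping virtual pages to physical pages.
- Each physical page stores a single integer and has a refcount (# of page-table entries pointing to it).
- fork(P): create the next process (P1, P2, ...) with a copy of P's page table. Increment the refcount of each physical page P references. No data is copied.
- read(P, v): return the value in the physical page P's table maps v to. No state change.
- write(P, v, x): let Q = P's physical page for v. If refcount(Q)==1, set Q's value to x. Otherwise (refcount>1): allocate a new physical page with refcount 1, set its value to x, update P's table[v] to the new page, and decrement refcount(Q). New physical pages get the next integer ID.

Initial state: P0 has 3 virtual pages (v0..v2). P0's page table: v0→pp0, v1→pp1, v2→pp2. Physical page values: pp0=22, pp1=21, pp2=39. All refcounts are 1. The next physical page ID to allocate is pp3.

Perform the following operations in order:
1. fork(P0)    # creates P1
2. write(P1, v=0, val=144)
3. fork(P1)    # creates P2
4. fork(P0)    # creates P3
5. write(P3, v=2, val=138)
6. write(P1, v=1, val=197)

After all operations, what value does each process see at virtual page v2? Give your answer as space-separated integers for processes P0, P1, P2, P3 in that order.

Answer: 39 39 39 138

Derivation:
Op 1: fork(P0) -> P1. 3 ppages; refcounts: pp0:2 pp1:2 pp2:2
Op 2: write(P1, v0, 144). refcount(pp0)=2>1 -> COPY to pp3. 4 ppages; refcounts: pp0:1 pp1:2 pp2:2 pp3:1
Op 3: fork(P1) -> P2. 4 ppages; refcounts: pp0:1 pp1:3 pp2:3 pp3:2
Op 4: fork(P0) -> P3. 4 ppages; refcounts: pp0:2 pp1:4 pp2:4 pp3:2
Op 5: write(P3, v2, 138). refcount(pp2)=4>1 -> COPY to pp4. 5 ppages; refcounts: pp0:2 pp1:4 pp2:3 pp3:2 pp4:1
Op 6: write(P1, v1, 197). refcount(pp1)=4>1 -> COPY to pp5. 6 ppages; refcounts: pp0:2 pp1:3 pp2:3 pp3:2 pp4:1 pp5:1
P0: v2 -> pp2 = 39
P1: v2 -> pp2 = 39
P2: v2 -> pp2 = 39
P3: v2 -> pp4 = 138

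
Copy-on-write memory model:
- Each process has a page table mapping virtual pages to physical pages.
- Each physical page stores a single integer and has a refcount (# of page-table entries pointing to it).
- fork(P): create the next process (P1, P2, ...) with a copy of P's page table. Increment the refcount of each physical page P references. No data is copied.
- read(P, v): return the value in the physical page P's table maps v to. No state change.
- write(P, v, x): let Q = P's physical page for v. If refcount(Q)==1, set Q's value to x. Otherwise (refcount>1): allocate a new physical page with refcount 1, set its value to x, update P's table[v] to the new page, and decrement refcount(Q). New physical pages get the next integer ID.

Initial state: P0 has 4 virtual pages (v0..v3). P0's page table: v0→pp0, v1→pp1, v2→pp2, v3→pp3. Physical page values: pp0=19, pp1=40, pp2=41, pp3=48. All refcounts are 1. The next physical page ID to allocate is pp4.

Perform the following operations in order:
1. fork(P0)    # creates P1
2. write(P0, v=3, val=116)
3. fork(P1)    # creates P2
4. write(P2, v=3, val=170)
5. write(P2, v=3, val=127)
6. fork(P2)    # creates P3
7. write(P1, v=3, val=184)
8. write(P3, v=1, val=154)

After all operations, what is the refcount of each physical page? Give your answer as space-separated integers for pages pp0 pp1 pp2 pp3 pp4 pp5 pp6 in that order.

Answer: 4 3 4 1 1 2 1

Derivation:
Op 1: fork(P0) -> P1. 4 ppages; refcounts: pp0:2 pp1:2 pp2:2 pp3:2
Op 2: write(P0, v3, 116). refcount(pp3)=2>1 -> COPY to pp4. 5 ppages; refcounts: pp0:2 pp1:2 pp2:2 pp3:1 pp4:1
Op 3: fork(P1) -> P2. 5 ppages; refcounts: pp0:3 pp1:3 pp2:3 pp3:2 pp4:1
Op 4: write(P2, v3, 170). refcount(pp3)=2>1 -> COPY to pp5. 6 ppages; refcounts: pp0:3 pp1:3 pp2:3 pp3:1 pp4:1 pp5:1
Op 5: write(P2, v3, 127). refcount(pp5)=1 -> write in place. 6 ppages; refcounts: pp0:3 pp1:3 pp2:3 pp3:1 pp4:1 pp5:1
Op 6: fork(P2) -> P3. 6 ppages; refcounts: pp0:4 pp1:4 pp2:4 pp3:1 pp4:1 pp5:2
Op 7: write(P1, v3, 184). refcount(pp3)=1 -> write in place. 6 ppages; refcounts: pp0:4 pp1:4 pp2:4 pp3:1 pp4:1 pp5:2
Op 8: write(P3, v1, 154). refcount(pp1)=4>1 -> COPY to pp6. 7 ppages; refcounts: pp0:4 pp1:3 pp2:4 pp3:1 pp4:1 pp5:2 pp6:1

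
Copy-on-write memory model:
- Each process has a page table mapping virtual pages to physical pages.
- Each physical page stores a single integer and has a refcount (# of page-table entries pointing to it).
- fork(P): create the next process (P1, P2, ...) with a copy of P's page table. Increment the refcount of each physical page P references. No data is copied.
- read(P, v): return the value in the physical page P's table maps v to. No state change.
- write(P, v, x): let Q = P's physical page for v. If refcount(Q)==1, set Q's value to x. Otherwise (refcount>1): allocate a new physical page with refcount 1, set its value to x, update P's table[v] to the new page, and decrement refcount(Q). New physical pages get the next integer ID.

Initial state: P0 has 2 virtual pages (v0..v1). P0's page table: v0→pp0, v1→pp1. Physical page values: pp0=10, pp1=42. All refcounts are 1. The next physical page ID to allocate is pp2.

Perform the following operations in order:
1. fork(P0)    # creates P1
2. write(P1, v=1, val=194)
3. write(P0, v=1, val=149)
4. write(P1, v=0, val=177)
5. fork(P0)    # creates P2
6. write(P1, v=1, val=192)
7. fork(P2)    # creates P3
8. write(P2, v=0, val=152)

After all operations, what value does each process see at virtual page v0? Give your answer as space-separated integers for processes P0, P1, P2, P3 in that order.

Answer: 10 177 152 10

Derivation:
Op 1: fork(P0) -> P1. 2 ppages; refcounts: pp0:2 pp1:2
Op 2: write(P1, v1, 194). refcount(pp1)=2>1 -> COPY to pp2. 3 ppages; refcounts: pp0:2 pp1:1 pp2:1
Op 3: write(P0, v1, 149). refcount(pp1)=1 -> write in place. 3 ppages; refcounts: pp0:2 pp1:1 pp2:1
Op 4: write(P1, v0, 177). refcount(pp0)=2>1 -> COPY to pp3. 4 ppages; refcounts: pp0:1 pp1:1 pp2:1 pp3:1
Op 5: fork(P0) -> P2. 4 ppages; refcounts: pp0:2 pp1:2 pp2:1 pp3:1
Op 6: write(P1, v1, 192). refcount(pp2)=1 -> write in place. 4 ppages; refcounts: pp0:2 pp1:2 pp2:1 pp3:1
Op 7: fork(P2) -> P3. 4 ppages; refcounts: pp0:3 pp1:3 pp2:1 pp3:1
Op 8: write(P2, v0, 152). refcount(pp0)=3>1 -> COPY to pp4. 5 ppages; refcounts: pp0:2 pp1:3 pp2:1 pp3:1 pp4:1
P0: v0 -> pp0 = 10
P1: v0 -> pp3 = 177
P2: v0 -> pp4 = 152
P3: v0 -> pp0 = 10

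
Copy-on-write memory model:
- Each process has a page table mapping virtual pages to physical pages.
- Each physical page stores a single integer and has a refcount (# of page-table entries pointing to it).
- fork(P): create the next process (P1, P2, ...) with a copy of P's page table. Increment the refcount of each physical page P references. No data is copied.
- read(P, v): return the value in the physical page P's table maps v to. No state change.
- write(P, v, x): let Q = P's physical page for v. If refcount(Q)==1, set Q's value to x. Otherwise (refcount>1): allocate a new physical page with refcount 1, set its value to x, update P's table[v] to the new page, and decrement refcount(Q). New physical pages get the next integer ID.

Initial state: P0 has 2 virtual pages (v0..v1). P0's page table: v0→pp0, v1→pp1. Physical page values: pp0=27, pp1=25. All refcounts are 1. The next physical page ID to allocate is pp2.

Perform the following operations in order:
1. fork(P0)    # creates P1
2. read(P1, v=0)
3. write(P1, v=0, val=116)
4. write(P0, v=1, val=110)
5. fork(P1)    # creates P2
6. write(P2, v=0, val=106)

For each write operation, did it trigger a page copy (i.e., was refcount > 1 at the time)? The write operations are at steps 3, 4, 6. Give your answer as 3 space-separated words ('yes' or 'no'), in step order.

Op 1: fork(P0) -> P1. 2 ppages; refcounts: pp0:2 pp1:2
Op 2: read(P1, v0) -> 27. No state change.
Op 3: write(P1, v0, 116). refcount(pp0)=2>1 -> COPY to pp2. 3 ppages; refcounts: pp0:1 pp1:2 pp2:1
Op 4: write(P0, v1, 110). refcount(pp1)=2>1 -> COPY to pp3. 4 ppages; refcounts: pp0:1 pp1:1 pp2:1 pp3:1
Op 5: fork(P1) -> P2. 4 ppages; refcounts: pp0:1 pp1:2 pp2:2 pp3:1
Op 6: write(P2, v0, 106). refcount(pp2)=2>1 -> COPY to pp4. 5 ppages; refcounts: pp0:1 pp1:2 pp2:1 pp3:1 pp4:1

yes yes yes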